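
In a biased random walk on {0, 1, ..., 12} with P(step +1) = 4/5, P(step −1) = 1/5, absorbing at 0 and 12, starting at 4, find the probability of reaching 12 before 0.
P(hit 12 before 0) = (1 − (1/4)^4) / (1 − (1/4)^12) = 65536/65793

Let u_k denote P(reach 12 before 0 | start at k). Boundary: u_0 = 0, u_12 = 1. Recurrence: u_k = 4/5·u_{k+1} + 1/5·u_{k-1} for 1 ≤ k ≤ 11. Try u_k = A + B·r^k with r = q/p = (1/5)/(4/5) = 1/4. Substitution satisfies the recurrence; boundary conditions give:
  u_k = (1 − r^k) / (1 − r^N) = (1 − (1/4)^4) / (1 − (1/4)^12) = 65536/65793.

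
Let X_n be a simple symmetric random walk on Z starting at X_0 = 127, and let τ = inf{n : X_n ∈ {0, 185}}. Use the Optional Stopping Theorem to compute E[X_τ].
E[X_τ] = 127

X_n is a martingale and τ is a bounded-mean stopping time (indeed τ is finite a.s. with bounded expectation since the walk is in a bounded region). By the OST, E[X_τ] = E[X_0] = 127. Equivalently: E[X_τ] = 185 · P(hit 185 first) + 0 · P(hit 0 first) = 185 · (127/185) = 127.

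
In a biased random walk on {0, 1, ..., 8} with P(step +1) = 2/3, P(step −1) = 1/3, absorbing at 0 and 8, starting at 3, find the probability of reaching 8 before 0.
P(hit 8 before 0) = (1 − (1/2)^3) / (1 − (1/2)^8) = 224/255

Let u_k denote P(reach 8 before 0 | start at k). Boundary: u_0 = 0, u_8 = 1. Recurrence: u_k = 2/3·u_{k+1} + 1/3·u_{k-1} for 1 ≤ k ≤ 7. Try u_k = A + B·r^k with r = q/p = (1/3)/(2/3) = 1/2. Substitution satisfies the recurrence; boundary conditions give:
  u_k = (1 − r^k) / (1 − r^N) = (1 − (1/2)^3) / (1 − (1/2)^8) = 224/255.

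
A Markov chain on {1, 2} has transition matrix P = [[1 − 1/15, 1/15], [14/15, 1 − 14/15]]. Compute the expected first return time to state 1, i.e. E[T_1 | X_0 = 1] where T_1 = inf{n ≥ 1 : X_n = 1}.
E[T_1 | X_0 = 1] = 1/π_1 = 15/14

For an irreducible recurrent Markov chain with stationary distribution π, E[T_i | X_0 = i] = 1/π_i (Kac's formula). Here π_1 = (14/15)/(1/15 + 14/15) = (14/15)/(1) = 14/15, so E[T_1 | X_0 = 1] = 1/π_1 = (1/15 + 14/15)/(14/15) = (1)/(14/15) = 15/14.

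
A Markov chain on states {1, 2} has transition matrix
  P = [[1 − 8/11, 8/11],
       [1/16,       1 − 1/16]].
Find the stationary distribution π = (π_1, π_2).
π_1 = 11/139, π_2 = 128/139

Solve πP = π with π_1 + π_2 = 1. From πP = π: π_1 · (1 − 8/11) + π_2 · 1/16 = π_1 ⇒ π_2 · 1/16 = π_1 · 8/11 ⇒ π_2/π_1 = (8/11)/(1/16) = 128/11. Together with π_1 + π_2 = 1:
  π_1 = (1/16)/(8/11 + 1/16) = (1/16)/(139/176) = 11/139,
  π_2 = (8/11)/(8/11 + 1/16) = (8/11)/(139/176) = 128/139.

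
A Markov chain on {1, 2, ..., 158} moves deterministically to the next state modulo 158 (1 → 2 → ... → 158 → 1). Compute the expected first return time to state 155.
E[T_155 | X_0 = 155] = 158

The chain cycles deterministically, so starting at state 155 it returns in exactly 158 steps. Equivalently, the stationary distribution is uniform π_j = 1/158 for every state j, so by Kac's formula E[T_155] = 1/π_155 = 158.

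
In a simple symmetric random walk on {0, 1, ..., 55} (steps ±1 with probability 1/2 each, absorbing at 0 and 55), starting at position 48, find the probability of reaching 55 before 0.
P(hit 55 before 0) = 48/55

Let u_k = P(hit 55 before 0 | start at k). Then u_0 = 0, u_55 = 1, and u_k = u_{k-1}/2 + u_{k+1}/2 for 1 ≤ k ≤ 54. This harmonic recurrence is solved by u_k = k/55, giving u_48 = 48/55.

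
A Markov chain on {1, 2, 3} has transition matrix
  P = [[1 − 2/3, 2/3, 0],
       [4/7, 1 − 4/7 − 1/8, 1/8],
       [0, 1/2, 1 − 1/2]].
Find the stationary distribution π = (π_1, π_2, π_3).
π = (24/59, 28/59, 7/59)

This is a birth-death chain on three states, which satisfies detailed balance: π_1 · P_{12} = π_2 · P_{21} and π_2 · P_{23} = π_3 · P_{32}.
From π_1 · 2/3 = π_2 · 4/7: π_2/π_1 = (2/3)/(4/7) = 7/6.
From π_2 · 1/8 = π_3 · 1/2: π_3/π_2 = (1/8)/(1/2) = 1/4.
Take π_1 proportional to 1; then unnormalized π = (1, 7/6, 7/24). Normalize by dividing by the sum 59/24:
  π = (24/59, 28/59, 7/59).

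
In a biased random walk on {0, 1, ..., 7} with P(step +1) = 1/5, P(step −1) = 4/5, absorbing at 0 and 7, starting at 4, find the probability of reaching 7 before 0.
P(hit 7 before 0) = (1 − (4)^4) / (1 − (4)^7) = 85/5461

Let u_k denote P(reach 7 before 0 | start at k). Boundary: u_0 = 0, u_7 = 1. Recurrence: u_k = 1/5·u_{k+1} + 4/5·u_{k-1} for 1 ≤ k ≤ 6. Try u_k = A + B·r^k with r = q/p = (4/5)/(1/5) = 4. Substitution satisfies the recurrence; boundary conditions give:
  u_k = (1 − r^k) / (1 − r^N) = (1 − (4)^4) / (1 − (4)^7) = 85/5461.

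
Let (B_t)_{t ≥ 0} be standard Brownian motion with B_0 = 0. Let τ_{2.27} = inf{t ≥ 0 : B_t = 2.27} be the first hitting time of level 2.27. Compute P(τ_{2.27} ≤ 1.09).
P(τ_{2.27} ≤ 1.09) = 2(1 − Φ(2.27/√1.09)) = 2(1 − Φ(2.1743)) ≈ 0.0297

By the reflection principle for standard BM, P(τ_b ≤ t) = 2 · P(B_t ≥ b). Since B_t ~ N(0, t), P(B_t ≥ 2.27) = 1 − Φ(2.27/√t) = 1 − Φ(2.27/√1.09) = 1 − Φ(2.1743) ≈ 0.01484. Doubling: P(τ_{2.27} ≤ 1.09) ≈ 2 · 0.01484 = 0.02968 ≈ 0.0297.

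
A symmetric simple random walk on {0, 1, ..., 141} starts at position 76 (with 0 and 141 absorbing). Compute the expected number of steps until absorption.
E[τ | X_0 = 76] = 4940

Let v_k = E[τ | X_0 = k]. Boundary: v_0 = v_141 = 0. Recurrence: v_k = 1 + (v_{k-1} + v_{k+1})/2 for 1 ≤ k ≤ 140. The particular solution to v_k − (v_{k-1} + v_{k+1})/2 = 1 is v_k = −k^2. Adding homogeneous solution A + B k and matching boundaries gives v_k = k (141 − k). Substituting k = 76: v_76 = 76 · 65 = 4940.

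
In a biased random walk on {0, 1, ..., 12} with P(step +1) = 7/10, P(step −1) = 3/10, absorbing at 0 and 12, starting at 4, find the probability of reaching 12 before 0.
P(hit 12 before 0) = (1 − (3/7)^4) / (1 − (3/7)^12) = 5764801/5965843

Let u_k denote P(reach 12 before 0 | start at k). Boundary: u_0 = 0, u_12 = 1. Recurrence: u_k = 7/10·u_{k+1} + 3/10·u_{k-1} for 1 ≤ k ≤ 11. Try u_k = A + B·r^k with r = q/p = (3/10)/(7/10) = 3/7. Substitution satisfies the recurrence; boundary conditions give:
  u_k = (1 − r^k) / (1 − r^N) = (1 − (3/7)^4) / (1 − (3/7)^12) = 5764801/5965843.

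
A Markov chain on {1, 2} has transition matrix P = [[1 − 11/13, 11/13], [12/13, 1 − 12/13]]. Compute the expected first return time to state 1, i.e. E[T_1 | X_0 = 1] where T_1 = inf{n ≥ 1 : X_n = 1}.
E[T_1 | X_0 = 1] = 1/π_1 = 23/12

For an irreducible recurrent Markov chain with stationary distribution π, E[T_i | X_0 = i] = 1/π_i (Kac's formula). Here π_1 = (12/13)/(11/13 + 12/13) = (12/13)/(23/13) = 12/23, so E[T_1 | X_0 = 1] = 1/π_1 = (11/13 + 12/13)/(12/13) = (23/13)/(12/13) = 23/12.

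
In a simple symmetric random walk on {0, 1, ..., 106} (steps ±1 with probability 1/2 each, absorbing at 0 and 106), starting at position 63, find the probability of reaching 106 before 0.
P(hit 106 before 0) = 63/106

Let u_k = P(hit 106 before 0 | start at k). Then u_0 = 0, u_106 = 1, and u_k = u_{k-1}/2 + u_{k+1}/2 for 1 ≤ k ≤ 105. This harmonic recurrence is solved by u_k = k/106, giving u_63 = 63/106.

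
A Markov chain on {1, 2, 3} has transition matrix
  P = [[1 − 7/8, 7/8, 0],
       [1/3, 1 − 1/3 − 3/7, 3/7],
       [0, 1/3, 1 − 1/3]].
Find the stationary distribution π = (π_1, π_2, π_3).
π = (1/7, 3/8, 27/56)

This is a birth-death chain on three states, which satisfies detailed balance: π_1 · P_{12} = π_2 · P_{21} and π_2 · P_{23} = π_3 · P_{32}.
From π_1 · 7/8 = π_2 · 1/3: π_2/π_1 = (7/8)/(1/3) = 21/8.
From π_2 · 3/7 = π_3 · 1/3: π_3/π_2 = (3/7)/(1/3) = 9/7.
Take π_1 proportional to 1; then unnormalized π = (1, 21/8, 27/8). Normalize by dividing by the sum 7:
  π = (1/7, 3/8, 27/56).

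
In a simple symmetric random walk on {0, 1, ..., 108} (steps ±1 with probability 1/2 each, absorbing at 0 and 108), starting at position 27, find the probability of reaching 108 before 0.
P(hit 108 before 0) = 27/108 = 1/4

Let u_k = P(hit 108 before 0 | start at k). Then u_0 = 0, u_108 = 1, and u_k = u_{k-1}/2 + u_{k+1}/2 for 1 ≤ k ≤ 107. This harmonic recurrence is solved by u_k = k/108, giving u_27 = 27/108 = 1/4.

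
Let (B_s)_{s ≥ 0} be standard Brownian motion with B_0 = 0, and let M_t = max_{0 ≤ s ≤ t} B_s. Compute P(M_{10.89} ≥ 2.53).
P(M_{10.89} ≥ 2.53) = 2·P(B_{10.89} ≥ 2.53) = 2(1 − Φ(2.53/√10.89)) ≈ 0.4433

By the reflection principle for Brownian motion, P(M_t ≥ a) = 2 · P(B_t ≥ a) for a ≥ 0. Since B_t ~ N(0, t), P(B_t ≥ 2.53) = 1 − Φ(2.53/√t) = 1 − Φ(2.53/√10.89) = 1 − Φ(0.7667). So
  P(M_{10.89} ≥ 2.53) = 2(1 − Φ(0.7667)) ≈ 0.4433.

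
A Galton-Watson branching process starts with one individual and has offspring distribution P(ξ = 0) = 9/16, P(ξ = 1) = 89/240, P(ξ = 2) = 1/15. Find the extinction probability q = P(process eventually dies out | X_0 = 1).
q = 1

Mean offspring μ = 0·9/16 + 1·89/240 + 2·1/15 = 121/240 ≤ 1. For μ ≤ 1 with offspring not concentrated at 1, the Galton-Watson process goes extinct almost surely, so q = 1.
(Algebraic check: The pgf is f(s) = 9/16 + 89/240·s + 1/15·s². The extinction probability q is the smallest fixed point of f in [0, 1]. Setting s = f(s):
  1/15·s² + (89/240 − 1)·s + 9/16 = 0
  1/15·s² − (9/16 + 1/15)·s + 9/16 = 0
which factors as (s − 1)·(1/15·s − 9/16) = 0, giving roots s = 1 and s = (9/16)/(1/15) = 135/16. Since 135/16 ≥ 1, the smallest root in [0, 1] is s = 1.)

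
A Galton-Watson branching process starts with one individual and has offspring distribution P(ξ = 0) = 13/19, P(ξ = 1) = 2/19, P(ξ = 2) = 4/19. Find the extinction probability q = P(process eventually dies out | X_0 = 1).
q = 1

Mean offspring μ = 0·13/19 + 1·2/19 + 2·4/19 = 10/19 ≤ 1. For μ ≤ 1 with offspring not concentrated at 1, the Galton-Watson process goes extinct almost surely, so q = 1.
(Algebraic check: The pgf is f(s) = 13/19 + 2/19·s + 4/19·s². The extinction probability q is the smallest fixed point of f in [0, 1]. Setting s = f(s):
  4/19·s² + (2/19 − 1)·s + 13/19 = 0
  4/19·s² − (13/19 + 4/19)·s + 13/19 = 0
which factors as (s − 1)·(4/19·s − 13/19) = 0, giving roots s = 1 and s = (13/19)/(4/19) = 13/4. Since 13/4 ≥ 1, the smallest root in [0, 1] is s = 1.)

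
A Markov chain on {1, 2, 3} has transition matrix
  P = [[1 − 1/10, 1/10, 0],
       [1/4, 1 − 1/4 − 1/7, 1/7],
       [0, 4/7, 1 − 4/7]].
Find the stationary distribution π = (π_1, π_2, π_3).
π = (2/3, 4/15, 1/15)

This is a birth-death chain on three states, which satisfies detailed balance: π_1 · P_{12} = π_2 · P_{21} and π_2 · P_{23} = π_3 · P_{32}.
From π_1 · 1/10 = π_2 · 1/4: π_2/π_1 = (1/10)/(1/4) = 2/5.
From π_2 · 1/7 = π_3 · 4/7: π_3/π_2 = (1/7)/(4/7) = 1/4.
Take π_1 proportional to 1; then unnormalized π = (1, 2/5, 1/10). Normalize by dividing by the sum 3/2:
  π = (2/3, 4/15, 1/15).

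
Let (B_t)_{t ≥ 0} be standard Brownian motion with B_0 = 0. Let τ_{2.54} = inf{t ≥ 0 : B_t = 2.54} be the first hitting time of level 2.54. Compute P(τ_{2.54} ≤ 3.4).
P(τ_{2.54} ≤ 3.4) = 2(1 − Φ(2.54/√3.4)) = 2(1 − Φ(1.3775)) ≈ 0.1684

By the reflection principle for standard BM, P(τ_b ≤ t) = 2 · P(B_t ≥ b). Since B_t ~ N(0, t), P(B_t ≥ 2.54) = 1 − Φ(2.54/√t) = 1 − Φ(2.54/√3.4) = 1 − Φ(1.3775) ≈ 0.08418. Doubling: P(τ_{2.54} ≤ 3.4) ≈ 2 · 0.08418 = 0.16836 ≈ 0.1684.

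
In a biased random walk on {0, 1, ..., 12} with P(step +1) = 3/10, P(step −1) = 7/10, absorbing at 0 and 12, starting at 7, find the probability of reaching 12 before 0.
P(hit 12 before 0) = (1 − (7/3)^7) / (1 − (7/3)^12) = 49897377/3460188940

Let u_k denote P(reach 12 before 0 | start at k). Boundary: u_0 = 0, u_12 = 1. Recurrence: u_k = 3/10·u_{k+1} + 7/10·u_{k-1} for 1 ≤ k ≤ 11. Try u_k = A + B·r^k with r = q/p = (7/10)/(3/10) = 7/3. Substitution satisfies the recurrence; boundary conditions give:
  u_k = (1 − r^k) / (1 − r^N) = (1 − (7/3)^7) / (1 − (7/3)^12) = 49897377/3460188940.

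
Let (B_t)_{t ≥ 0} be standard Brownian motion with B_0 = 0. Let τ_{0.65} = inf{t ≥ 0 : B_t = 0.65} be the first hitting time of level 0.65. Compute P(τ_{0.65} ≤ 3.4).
P(τ_{0.65} ≤ 3.4) = 2(1 − Φ(0.65/√3.4)) = 2(1 − Φ(0.3525)) ≈ 0.7245

By the reflection principle for standard BM, P(τ_b ≤ t) = 2 · P(B_t ≥ b). Since B_t ~ N(0, t), P(B_t ≥ 0.65) = 1 − Φ(0.65/√t) = 1 − Φ(0.65/√3.4) = 1 − Φ(0.3525) ≈ 0.36223. Doubling: P(τ_{0.65} ≤ 3.4) ≈ 2 · 0.36223 = 0.72446 ≈ 0.7245.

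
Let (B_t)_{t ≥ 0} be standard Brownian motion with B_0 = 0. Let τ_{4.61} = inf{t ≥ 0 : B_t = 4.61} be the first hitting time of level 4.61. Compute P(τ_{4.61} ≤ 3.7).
P(τ_{4.61} ≤ 3.7) = 2(1 − Φ(4.61/√3.7)) = 2(1 − Φ(2.3966)) ≈ 0.0165

By the reflection principle for standard BM, P(τ_b ≤ t) = 2 · P(B_t ≥ b). Since B_t ~ N(0, t), P(B_t ≥ 4.61) = 1 − Φ(4.61/√t) = 1 − Φ(4.61/√3.7) = 1 − Φ(2.3966) ≈ 0.00827. Doubling: P(τ_{4.61} ≤ 3.7) ≈ 2 · 0.00827 = 0.01654 ≈ 0.0165.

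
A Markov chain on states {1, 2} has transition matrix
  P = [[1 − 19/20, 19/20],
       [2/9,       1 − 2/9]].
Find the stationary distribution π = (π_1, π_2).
π_1 = 40/211, π_2 = 171/211

Solve πP = π with π_1 + π_2 = 1. From πP = π: π_1 · (1 − 19/20) + π_2 · 2/9 = π_1 ⇒ π_2 · 2/9 = π_1 · 19/20 ⇒ π_2/π_1 = (19/20)/(2/9) = 171/40. Together with π_1 + π_2 = 1:
  π_1 = (2/9)/(19/20 + 2/9) = (2/9)/(211/180) = 40/211,
  π_2 = (19/20)/(19/20 + 2/9) = (19/20)/(211/180) = 171/211.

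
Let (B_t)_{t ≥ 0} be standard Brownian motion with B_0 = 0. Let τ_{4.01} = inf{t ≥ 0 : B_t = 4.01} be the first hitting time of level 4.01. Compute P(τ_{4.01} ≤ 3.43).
P(τ_{4.01} ≤ 3.43) = 2(1 − Φ(4.01/√3.43)) = 2(1 − Φ(2.1652)) ≈ 0.0304

By the reflection principle for standard BM, P(τ_b ≤ t) = 2 · P(B_t ≥ b). Since B_t ~ N(0, t), P(B_t ≥ 4.01) = 1 − Φ(4.01/√t) = 1 − Φ(4.01/√3.43) = 1 − Φ(2.1652) ≈ 0.01519. Doubling: P(τ_{4.01} ≤ 3.43) ≈ 2 · 0.01519 = 0.03038 ≈ 0.0304.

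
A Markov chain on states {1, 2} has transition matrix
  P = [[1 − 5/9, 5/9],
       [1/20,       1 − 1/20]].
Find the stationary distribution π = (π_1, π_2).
π_1 = 9/109, π_2 = 100/109

Solve πP = π with π_1 + π_2 = 1. From πP = π: π_1 · (1 − 5/9) + π_2 · 1/20 = π_1 ⇒ π_2 · 1/20 = π_1 · 5/9 ⇒ π_2/π_1 = (5/9)/(1/20) = 100/9. Together with π_1 + π_2 = 1:
  π_1 = (1/20)/(5/9 + 1/20) = (1/20)/(109/180) = 9/109,
  π_2 = (5/9)/(5/9 + 1/20) = (5/9)/(109/180) = 100/109.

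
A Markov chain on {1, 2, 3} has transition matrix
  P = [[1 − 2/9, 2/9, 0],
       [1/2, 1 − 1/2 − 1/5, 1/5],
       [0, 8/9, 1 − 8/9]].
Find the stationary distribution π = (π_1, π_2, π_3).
π = (90/139, 40/139, 9/139)

This is a birth-death chain on three states, which satisfies detailed balance: π_1 · P_{12} = π_2 · P_{21} and π_2 · P_{23} = π_3 · P_{32}.
From π_1 · 2/9 = π_2 · 1/2: π_2/π_1 = (2/9)/(1/2) = 4/9.
From π_2 · 1/5 = π_3 · 8/9: π_3/π_2 = (1/5)/(8/9) = 9/40.
Take π_1 proportional to 1; then unnormalized π = (1, 4/9, 1/10). Normalize by dividing by the sum 139/90:
  π = (90/139, 40/139, 9/139).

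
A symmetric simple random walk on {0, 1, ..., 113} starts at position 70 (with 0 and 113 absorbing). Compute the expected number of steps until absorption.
E[τ | X_0 = 70] = 3010

Let v_k = E[τ | X_0 = k]. Boundary: v_0 = v_113 = 0. Recurrence: v_k = 1 + (v_{k-1} + v_{k+1})/2 for 1 ≤ k ≤ 112. The particular solution to v_k − (v_{k-1} + v_{k+1})/2 = 1 is v_k = −k^2. Adding homogeneous solution A + B k and matching boundaries gives v_k = k (113 − k). Substituting k = 70: v_70 = 70 · 43 = 3010.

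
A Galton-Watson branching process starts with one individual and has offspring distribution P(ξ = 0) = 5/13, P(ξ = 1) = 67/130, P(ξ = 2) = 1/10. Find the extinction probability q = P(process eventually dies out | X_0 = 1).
q = 1

Mean offspring μ = 0·5/13 + 1·67/130 + 2·1/10 = 93/130 ≤ 1. For μ ≤ 1 with offspring not concentrated at 1, the Galton-Watson process goes extinct almost surely, so q = 1.
(Algebraic check: The pgf is f(s) = 5/13 + 67/130·s + 1/10·s². The extinction probability q is the smallest fixed point of f in [0, 1]. Setting s = f(s):
  1/10·s² + (67/130 − 1)·s + 5/13 = 0
  1/10·s² − (5/13 + 1/10)·s + 5/13 = 0
which factors as (s − 1)·(1/10·s − 5/13) = 0, giving roots s = 1 and s = (5/13)/(1/10) = 50/13. Since 50/13 ≥ 1, the smallest root in [0, 1] is s = 1.)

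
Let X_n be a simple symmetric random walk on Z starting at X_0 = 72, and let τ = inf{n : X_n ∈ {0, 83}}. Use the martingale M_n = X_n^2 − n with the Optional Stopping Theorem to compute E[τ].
E[τ] = 792

M_n = X_n^2 − n is a martingale (since E[X_{n+1}^2 | F_n] = X_n^2 + 1). By OST (τ has finite mean in a bounded region), E[M_τ] = E[M_0] = X_0^2 − 0 = 72^2 = 5184. Also E[M_τ] = E[X_τ^2] − E[τ]. The walk exits at 0 or 83, with P(hit 83 first) = 72/83, so E[X_τ^2] = 83^2 · 72/83 + 0 = 5976. Thus E[τ] = E[X_τ^2] − E[M_τ] = 5976 − 5184 = 792 = 72(83 − 72) = 792.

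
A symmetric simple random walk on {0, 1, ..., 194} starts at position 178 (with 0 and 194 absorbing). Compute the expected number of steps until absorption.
E[τ | X_0 = 178] = 2848

Let v_k = E[τ | X_0 = k]. Boundary: v_0 = v_194 = 0. Recurrence: v_k = 1 + (v_{k-1} + v_{k+1})/2 for 1 ≤ k ≤ 193. The particular solution to v_k − (v_{k-1} + v_{k+1})/2 = 1 is v_k = −k^2. Adding homogeneous solution A + B k and matching boundaries gives v_k = k (194 − k). Substituting k = 178: v_178 = 178 · 16 = 2848.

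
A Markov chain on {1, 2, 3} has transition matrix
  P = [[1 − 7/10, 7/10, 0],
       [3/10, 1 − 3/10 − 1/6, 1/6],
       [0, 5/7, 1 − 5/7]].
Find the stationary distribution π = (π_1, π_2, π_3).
π = (90/349, 210/349, 49/349)

This is a birth-death chain on three states, which satisfies detailed balance: π_1 · P_{12} = π_2 · P_{21} and π_2 · P_{23} = π_3 · P_{32}.
From π_1 · 7/10 = π_2 · 3/10: π_2/π_1 = (7/10)/(3/10) = 7/3.
From π_2 · 1/6 = π_3 · 5/7: π_3/π_2 = (1/6)/(5/7) = 7/30.
Take π_1 proportional to 1; then unnormalized π = (1, 7/3, 49/90). Normalize by dividing by the sum 349/90:
  π = (90/349, 210/349, 49/349).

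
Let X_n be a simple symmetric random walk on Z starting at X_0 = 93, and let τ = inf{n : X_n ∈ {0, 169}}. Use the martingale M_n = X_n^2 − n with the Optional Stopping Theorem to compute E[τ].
E[τ] = 7068

M_n = X_n^2 − n is a martingale (since E[X_{n+1}^2 | F_n] = X_n^2 + 1). By OST (τ has finite mean in a bounded region), E[M_τ] = E[M_0] = X_0^2 − 0 = 93^2 = 8649. Also E[M_τ] = E[X_τ^2] − E[τ]. The walk exits at 0 or 169, with P(hit 169 first) = 93/169, so E[X_τ^2] = 169^2 · 93/169 + 0 = 15717. Thus E[τ] = E[X_τ^2] − E[M_τ] = 15717 − 8649 = 7068 = 93(169 − 93) = 7068.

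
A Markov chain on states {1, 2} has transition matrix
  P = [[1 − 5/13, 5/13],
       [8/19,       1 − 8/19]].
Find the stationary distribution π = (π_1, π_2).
π_1 = 104/199, π_2 = 95/199

Solve πP = π with π_1 + π_2 = 1. From πP = π: π_1 · (1 − 5/13) + π_2 · 8/19 = π_1 ⇒ π_2 · 8/19 = π_1 · 5/13 ⇒ π_2/π_1 = (5/13)/(8/19) = 95/104. Together with π_1 + π_2 = 1:
  π_1 = (8/19)/(5/13 + 8/19) = (8/19)/(199/247) = 104/199,
  π_2 = (5/13)/(5/13 + 8/19) = (5/13)/(199/247) = 95/199.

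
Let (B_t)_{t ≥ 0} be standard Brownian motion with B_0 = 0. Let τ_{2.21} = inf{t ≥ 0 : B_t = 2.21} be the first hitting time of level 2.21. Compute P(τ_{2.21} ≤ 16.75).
P(τ_{2.21} ≤ 16.75) = 2(1 − Φ(2.21/√16.75)) = 2(1 − Φ(0.5400)) ≈ 0.5892

By the reflection principle for standard BM, P(τ_b ≤ t) = 2 · P(B_t ≥ b). Since B_t ~ N(0, t), P(B_t ≥ 2.21) = 1 − Φ(2.21/√t) = 1 − Φ(2.21/√16.75) = 1 − Φ(0.5400) ≈ 0.29460. Doubling: P(τ_{2.21} ≤ 16.75) ≈ 2 · 0.29460 = 0.58920 ≈ 0.5892.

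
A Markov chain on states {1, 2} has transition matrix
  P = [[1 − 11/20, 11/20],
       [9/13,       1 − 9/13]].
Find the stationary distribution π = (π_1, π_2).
π_1 = 180/323, π_2 = 143/323

Solve πP = π with π_1 + π_2 = 1. From πP = π: π_1 · (1 − 11/20) + π_2 · 9/13 = π_1 ⇒ π_2 · 9/13 = π_1 · 11/20 ⇒ π_2/π_1 = (11/20)/(9/13) = 143/180. Together with π_1 + π_2 = 1:
  π_1 = (9/13)/(11/20 + 9/13) = (9/13)/(323/260) = 180/323,
  π_2 = (11/20)/(11/20 + 9/13) = (11/20)/(323/260) = 143/323.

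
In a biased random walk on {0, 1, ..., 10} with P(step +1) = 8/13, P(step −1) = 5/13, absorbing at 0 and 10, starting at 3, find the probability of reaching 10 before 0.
P(hit 10 before 0) = (1 − (5/8)^3) / (1 − (5/8)^10) = 270532608/354658733

Let u_k denote P(reach 10 before 0 | start at k). Boundary: u_0 = 0, u_10 = 1. Recurrence: u_k = 8/13·u_{k+1} + 5/13·u_{k-1} for 1 ≤ k ≤ 9. Try u_k = A + B·r^k with r = q/p = (5/13)/(8/13) = 5/8. Substitution satisfies the recurrence; boundary conditions give:
  u_k = (1 − r^k) / (1 − r^N) = (1 − (5/8)^3) / (1 − (5/8)^10) = 270532608/354658733.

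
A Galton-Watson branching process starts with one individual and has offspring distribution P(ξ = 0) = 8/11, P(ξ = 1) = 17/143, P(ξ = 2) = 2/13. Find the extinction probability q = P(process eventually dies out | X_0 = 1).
q = 1

Mean offspring μ = 0·8/11 + 1·17/143 + 2·2/13 = 61/143 ≤ 1. For μ ≤ 1 with offspring not concentrated at 1, the Galton-Watson process goes extinct almost surely, so q = 1.
(Algebraic check: The pgf is f(s) = 8/11 + 17/143·s + 2/13·s². The extinction probability q is the smallest fixed point of f in [0, 1]. Setting s = f(s):
  2/13·s² + (17/143 − 1)·s + 8/11 = 0
  2/13·s² − (8/11 + 2/13)·s + 8/11 = 0
which factors as (s − 1)·(2/13·s − 8/11) = 0, giving roots s = 1 and s = (8/11)/(2/13) = 52/11. Since 52/11 ≥ 1, the smallest root in [0, 1] is s = 1.)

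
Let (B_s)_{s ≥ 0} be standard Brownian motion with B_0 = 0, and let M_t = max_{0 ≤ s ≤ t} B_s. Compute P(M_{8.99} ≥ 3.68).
P(M_{8.99} ≥ 3.68) = 2·P(B_{8.99} ≥ 3.68) = 2(1 − Φ(3.68/√8.99)) ≈ 0.2197

By the reflection principle for Brownian motion, P(M_t ≥ a) = 2 · P(B_t ≥ a) for a ≥ 0. Since B_t ~ N(0, t), P(B_t ≥ 3.68) = 1 − Φ(3.68/√t) = 1 − Φ(3.68/√8.99) = 1 − Φ(1.2273). So
  P(M_{8.99} ≥ 3.68) = 2(1 − Φ(1.2273)) ≈ 0.2197.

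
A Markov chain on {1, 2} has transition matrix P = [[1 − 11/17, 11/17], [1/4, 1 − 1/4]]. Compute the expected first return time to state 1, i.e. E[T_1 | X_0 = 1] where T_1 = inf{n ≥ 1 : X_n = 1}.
E[T_1 | X_0 = 1] = 1/π_1 = 61/17

For an irreducible recurrent Markov chain with stationary distribution π, E[T_i | X_0 = i] = 1/π_i (Kac's formula). Here π_1 = (1/4)/(11/17 + 1/4) = (1/4)/(61/68) = 17/61, so E[T_1 | X_0 = 1] = 1/π_1 = (11/17 + 1/4)/(1/4) = (61/68)/(1/4) = 61/17.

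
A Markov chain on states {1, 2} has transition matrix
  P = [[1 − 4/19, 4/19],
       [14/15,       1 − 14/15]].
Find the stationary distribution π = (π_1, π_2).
π_1 = 133/163, π_2 = 30/163

Solve πP = π with π_1 + π_2 = 1. From πP = π: π_1 · (1 − 4/19) + π_2 · 14/15 = π_1 ⇒ π_2 · 14/15 = π_1 · 4/19 ⇒ π_2/π_1 = (4/19)/(14/15) = 30/133. Together with π_1 + π_2 = 1:
  π_1 = (14/15)/(4/19 + 14/15) = (14/15)/(326/285) = 133/163,
  π_2 = (4/19)/(4/19 + 14/15) = (4/19)/(326/285) = 30/163.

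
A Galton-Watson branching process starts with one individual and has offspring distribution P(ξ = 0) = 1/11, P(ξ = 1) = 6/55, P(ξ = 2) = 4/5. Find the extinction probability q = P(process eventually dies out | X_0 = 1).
q = 5/44

The pgf is f(s) = 1/11 + 6/55·s + 4/5·s². The extinction probability q is the smallest fixed point of f in [0, 1]. Setting s = f(s):
  4/5·s² + (6/55 − 1)·s + 1/11 = 0
  4/5·s² − (1/11 + 4/5)·s + 1/11 = 0
which factors as (s − 1)·(4/5·s − 1/11) = 0, giving roots s = 1 and s = (1/11)/(4/5) = 5/44.
Mean offspring μ = 6/55 + 2·4/5 = 94/55 > 1 (supercritical), so q < 1. The extinction probability is the smaller root: q = (1/11)/(4/5) = 5/44.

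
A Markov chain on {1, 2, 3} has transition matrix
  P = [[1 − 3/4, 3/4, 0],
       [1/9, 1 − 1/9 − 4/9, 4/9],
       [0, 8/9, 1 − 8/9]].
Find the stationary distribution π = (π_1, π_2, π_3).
π = (8/89, 54/89, 27/89)

This is a birth-death chain on three states, which satisfies detailed balance: π_1 · P_{12} = π_2 · P_{21} and π_2 · P_{23} = π_3 · P_{32}.
From π_1 · 3/4 = π_2 · 1/9: π_2/π_1 = (3/4)/(1/9) = 27/4.
From π_2 · 4/9 = π_3 · 8/9: π_3/π_2 = (4/9)/(8/9) = 1/2.
Take π_1 proportional to 1; then unnormalized π = (1, 27/4, 27/8). Normalize by dividing by the sum 89/8:
  π = (8/89, 54/89, 27/89).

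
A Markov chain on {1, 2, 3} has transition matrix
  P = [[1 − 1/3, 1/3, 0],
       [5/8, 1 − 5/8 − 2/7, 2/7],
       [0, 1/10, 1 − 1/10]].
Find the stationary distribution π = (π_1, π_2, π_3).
π = (35/107, 56/321, 160/321)

This is a birth-death chain on three states, which satisfies detailed balance: π_1 · P_{12} = π_2 · P_{21} and π_2 · P_{23} = π_3 · P_{32}.
From π_1 · 1/3 = π_2 · 5/8: π_2/π_1 = (1/3)/(5/8) = 8/15.
From π_2 · 2/7 = π_3 · 1/10: π_3/π_2 = (2/7)/(1/10) = 20/7.
Take π_1 proportional to 1; then unnormalized π = (1, 8/15, 32/21). Normalize by dividing by the sum 107/35:
  π = (35/107, 56/321, 160/321).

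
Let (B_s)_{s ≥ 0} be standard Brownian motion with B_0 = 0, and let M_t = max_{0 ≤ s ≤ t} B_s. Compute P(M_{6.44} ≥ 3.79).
P(M_{6.44} ≥ 3.79) = 2·P(B_{6.44} ≥ 3.79) = 2(1 − Φ(3.79/√6.44)) ≈ 0.1353

By the reflection principle for Brownian motion, P(M_t ≥ a) = 2 · P(B_t ≥ a) for a ≥ 0. Since B_t ~ N(0, t), P(B_t ≥ 3.79) = 1 − Φ(3.79/√t) = 1 − Φ(3.79/√6.44) = 1 − Φ(1.4935). So
  P(M_{6.44} ≥ 3.79) = 2(1 − Φ(1.4935)) ≈ 0.1353.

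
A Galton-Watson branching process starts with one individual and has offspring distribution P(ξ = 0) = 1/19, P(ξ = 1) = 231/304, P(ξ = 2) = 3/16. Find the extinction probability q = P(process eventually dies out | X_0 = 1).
q = 16/57

The pgf is f(s) = 1/19 + 231/304·s + 3/16·s². The extinction probability q is the smallest fixed point of f in [0, 1]. Setting s = f(s):
  3/16·s² + (231/304 − 1)·s + 1/19 = 0
  3/16·s² − (1/19 + 3/16)·s + 1/19 = 0
which factors as (s − 1)·(3/16·s − 1/19) = 0, giving roots s = 1 and s = (1/19)/(3/16) = 16/57.
Mean offspring μ = 231/304 + 2·3/16 = 345/304 > 1 (supercritical), so q < 1. The extinction probability is the smaller root: q = (1/19)/(3/16) = 16/57.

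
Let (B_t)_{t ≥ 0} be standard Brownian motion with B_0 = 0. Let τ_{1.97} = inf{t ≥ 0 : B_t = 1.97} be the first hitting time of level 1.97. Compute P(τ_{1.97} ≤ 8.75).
P(τ_{1.97} ≤ 8.75) = 2(1 − Φ(1.97/√8.75)) = 2(1 − Φ(0.6660)) ≈ 0.5054

By the reflection principle for standard BM, P(τ_b ≤ t) = 2 · P(B_t ≥ b). Since B_t ~ N(0, t), P(B_t ≥ 1.97) = 1 − Φ(1.97/√t) = 1 − Φ(1.97/√8.75) = 1 − Φ(0.6660) ≈ 0.25271. Doubling: P(τ_{1.97} ≤ 8.75) ≈ 2 · 0.25271 = 0.50542 ≈ 0.5054.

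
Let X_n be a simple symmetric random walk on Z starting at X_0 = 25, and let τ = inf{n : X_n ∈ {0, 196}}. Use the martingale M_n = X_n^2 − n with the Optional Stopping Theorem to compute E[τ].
E[τ] = 4275

M_n = X_n^2 − n is a martingale (since E[X_{n+1}^2 | F_n] = X_n^2 + 1). By OST (τ has finite mean in a bounded region), E[M_τ] = E[M_0] = X_0^2 − 0 = 25^2 = 625. Also E[M_τ] = E[X_τ^2] − E[τ]. The walk exits at 0 or 196, with P(hit 196 first) = 25/196, so E[X_τ^2] = 196^2 · 25/196 + 0 = 4900. Thus E[τ] = E[X_τ^2] − E[M_τ] = 4900 − 625 = 4275 = 25(196 − 25) = 4275.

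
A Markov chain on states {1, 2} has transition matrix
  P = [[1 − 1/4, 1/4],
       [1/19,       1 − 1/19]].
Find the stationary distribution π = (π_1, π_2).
π_1 = 4/23, π_2 = 19/23

Solve πP = π with π_1 + π_2 = 1. From πP = π: π_1 · (1 − 1/4) + π_2 · 1/19 = π_1 ⇒ π_2 · 1/19 = π_1 · 1/4 ⇒ π_2/π_1 = (1/4)/(1/19) = 19/4. Together with π_1 + π_2 = 1:
  π_1 = (1/19)/(1/4 + 1/19) = (1/19)/(23/76) = 4/23,
  π_2 = (1/4)/(1/4 + 1/19) = (1/4)/(23/76) = 19/23.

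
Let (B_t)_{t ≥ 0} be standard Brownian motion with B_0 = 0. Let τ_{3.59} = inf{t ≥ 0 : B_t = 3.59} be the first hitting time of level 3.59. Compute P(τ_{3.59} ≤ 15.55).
P(τ_{3.59} ≤ 15.55) = 2(1 − Φ(3.59/√15.55)) = 2(1 − Φ(0.9104)) ≈ 0.3626

By the reflection principle for standard BM, P(τ_b ≤ t) = 2 · P(B_t ≥ b). Since B_t ~ N(0, t), P(B_t ≥ 3.59) = 1 − Φ(3.59/√t) = 1 − Φ(3.59/√15.55) = 1 − Φ(0.9104) ≈ 0.18131. Doubling: P(τ_{3.59} ≤ 15.55) ≈ 2 · 0.18131 = 0.36262 ≈ 0.3626.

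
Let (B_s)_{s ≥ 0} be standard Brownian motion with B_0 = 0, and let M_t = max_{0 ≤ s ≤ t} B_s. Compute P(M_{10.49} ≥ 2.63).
P(M_{10.49} ≥ 2.63) = 2·P(B_{10.49} ≥ 2.63) = 2(1 − Φ(2.63/√10.49)) ≈ 0.4168

By the reflection principle for Brownian motion, P(M_t ≥ a) = 2 · P(B_t ≥ a) for a ≥ 0. Since B_t ~ N(0, t), P(B_t ≥ 2.63) = 1 − Φ(2.63/√t) = 1 − Φ(2.63/√10.49) = 1 − Φ(0.8120). So
  P(M_{10.49} ≥ 2.63) = 2(1 − Φ(0.8120)) ≈ 0.4168.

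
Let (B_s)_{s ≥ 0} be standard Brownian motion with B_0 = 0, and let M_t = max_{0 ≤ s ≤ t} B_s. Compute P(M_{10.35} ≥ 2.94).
P(M_{10.35} ≥ 2.94) = 2·P(B_{10.35} ≥ 2.94) = 2(1 − Φ(2.94/√10.35)) ≈ 0.3608

By the reflection principle for Brownian motion, P(M_t ≥ a) = 2 · P(B_t ≥ a) for a ≥ 0. Since B_t ~ N(0, t), P(B_t ≥ 2.94) = 1 − Φ(2.94/√t) = 1 − Φ(2.94/√10.35) = 1 − Φ(0.9139). So
  P(M_{10.35} ≥ 2.94) = 2(1 − Φ(0.9139)) ≈ 0.3608.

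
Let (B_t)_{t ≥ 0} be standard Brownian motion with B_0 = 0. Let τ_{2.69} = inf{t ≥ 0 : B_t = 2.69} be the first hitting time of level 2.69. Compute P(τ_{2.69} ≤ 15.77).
P(τ_{2.69} ≤ 15.77) = 2(1 − Φ(2.69/√15.77)) = 2(1 − Φ(0.6774)) ≈ 0.4982

By the reflection principle for standard BM, P(τ_b ≤ t) = 2 · P(B_t ≥ b). Since B_t ~ N(0, t), P(B_t ≥ 2.69) = 1 − Φ(2.69/√t) = 1 − Φ(2.69/√15.77) = 1 − Φ(0.6774) ≈ 0.24908. Doubling: P(τ_{2.69} ≤ 15.77) ≈ 2 · 0.24908 = 0.49816 ≈ 0.4982.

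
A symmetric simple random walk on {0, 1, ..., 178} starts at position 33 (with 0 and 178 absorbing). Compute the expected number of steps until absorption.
E[τ | X_0 = 33] = 4785

Let v_k = E[τ | X_0 = k]. Boundary: v_0 = v_178 = 0. Recurrence: v_k = 1 + (v_{k-1} + v_{k+1})/2 for 1 ≤ k ≤ 177. The particular solution to v_k − (v_{k-1} + v_{k+1})/2 = 1 is v_k = −k^2. Adding homogeneous solution A + B k and matching boundaries gives v_k = k (178 − k). Substituting k = 33: v_33 = 33 · 145 = 4785.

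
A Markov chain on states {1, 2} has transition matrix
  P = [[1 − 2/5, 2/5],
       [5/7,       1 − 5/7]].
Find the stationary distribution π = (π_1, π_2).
π_1 = 25/39, π_2 = 14/39

Solve πP = π with π_1 + π_2 = 1. From πP = π: π_1 · (1 − 2/5) + π_2 · 5/7 = π_1 ⇒ π_2 · 5/7 = π_1 · 2/5 ⇒ π_2/π_1 = (2/5)/(5/7) = 14/25. Together with π_1 + π_2 = 1:
  π_1 = (5/7)/(2/5 + 5/7) = (5/7)/(39/35) = 25/39,
  π_2 = (2/5)/(2/5 + 5/7) = (2/5)/(39/35) = 14/39.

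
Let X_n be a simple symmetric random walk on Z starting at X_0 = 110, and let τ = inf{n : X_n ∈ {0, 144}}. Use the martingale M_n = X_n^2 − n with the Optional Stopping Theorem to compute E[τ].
E[τ] = 3740

M_n = X_n^2 − n is a martingale (since E[X_{n+1}^2 | F_n] = X_n^2 + 1). By OST (τ has finite mean in a bounded region), E[M_τ] = E[M_0] = X_0^2 − 0 = 110^2 = 12100. Also E[M_τ] = E[X_τ^2] − E[τ]. The walk exits at 0 or 144, with P(hit 144 first) = 110/144, so E[X_τ^2] = 144^2 · 110/144 + 0 = 15840. Thus E[τ] = E[X_τ^2] − E[M_τ] = 15840 − 12100 = 3740 = 110(144 − 110) = 3740.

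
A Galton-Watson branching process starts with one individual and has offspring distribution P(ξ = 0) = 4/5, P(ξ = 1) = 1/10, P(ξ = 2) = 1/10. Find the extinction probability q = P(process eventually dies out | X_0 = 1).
q = 1

Mean offspring μ = 0·4/5 + 1·1/10 + 2·1/10 = 3/10 ≤ 1. For μ ≤ 1 with offspring not concentrated at 1, the Galton-Watson process goes extinct almost surely, so q = 1.
(Algebraic check: The pgf is f(s) = 4/5 + 1/10·s + 1/10·s². The extinction probability q is the smallest fixed point of f in [0, 1]. Setting s = f(s):
  1/10·s² + (1/10 − 1)·s + 4/5 = 0
  1/10·s² − (4/5 + 1/10)·s + 4/5 = 0
which factors as (s − 1)·(1/10·s − 4/5) = 0, giving roots s = 1 and s = (4/5)/(1/10) = 8. Since 8 ≥ 1, the smallest root in [0, 1] is s = 1.)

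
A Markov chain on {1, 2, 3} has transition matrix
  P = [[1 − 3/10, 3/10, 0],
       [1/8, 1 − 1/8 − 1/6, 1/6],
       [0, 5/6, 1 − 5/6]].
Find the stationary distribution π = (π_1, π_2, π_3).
π = (25/97, 60/97, 12/97)

This is a birth-death chain on three states, which satisfies detailed balance: π_1 · P_{12} = π_2 · P_{21} and π_2 · P_{23} = π_3 · P_{32}.
From π_1 · 3/10 = π_2 · 1/8: π_2/π_1 = (3/10)/(1/8) = 12/5.
From π_2 · 1/6 = π_3 · 5/6: π_3/π_2 = (1/6)/(5/6) = 1/5.
Take π_1 proportional to 1; then unnormalized π = (1, 12/5, 12/25). Normalize by dividing by the sum 97/25:
  π = (25/97, 60/97, 12/97).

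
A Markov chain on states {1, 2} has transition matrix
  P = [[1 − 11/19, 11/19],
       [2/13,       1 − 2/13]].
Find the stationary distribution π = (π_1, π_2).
π_1 = 38/181, π_2 = 143/181

Solve πP = π with π_1 + π_2 = 1. From πP = π: π_1 · (1 − 11/19) + π_2 · 2/13 = π_1 ⇒ π_2 · 2/13 = π_1 · 11/19 ⇒ π_2/π_1 = (11/19)/(2/13) = 143/38. Together with π_1 + π_2 = 1:
  π_1 = (2/13)/(11/19 + 2/13) = (2/13)/(181/247) = 38/181,
  π_2 = (11/19)/(11/19 + 2/13) = (11/19)/(181/247) = 143/181.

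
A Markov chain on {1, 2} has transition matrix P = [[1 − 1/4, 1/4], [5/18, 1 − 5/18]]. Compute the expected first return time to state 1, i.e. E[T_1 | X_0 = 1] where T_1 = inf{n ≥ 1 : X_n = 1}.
E[T_1 | X_0 = 1] = 1/π_1 = 19/10

For an irreducible recurrent Markov chain with stationary distribution π, E[T_i | X_0 = i] = 1/π_i (Kac's formula). Here π_1 = (5/18)/(1/4 + 5/18) = (5/18)/(19/36) = 10/19, so E[T_1 | X_0 = 1] = 1/π_1 = (1/4 + 5/18)/(5/18) = (19/36)/(5/18) = 19/10.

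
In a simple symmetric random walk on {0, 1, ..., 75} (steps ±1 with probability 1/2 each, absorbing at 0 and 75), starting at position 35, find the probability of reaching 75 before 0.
P(hit 75 before 0) = 35/75 = 7/15

Let u_k = P(hit 75 before 0 | start at k). Then u_0 = 0, u_75 = 1, and u_k = u_{k-1}/2 + u_{k+1}/2 for 1 ≤ k ≤ 74. This harmonic recurrence is solved by u_k = k/75, giving u_35 = 35/75 = 7/15.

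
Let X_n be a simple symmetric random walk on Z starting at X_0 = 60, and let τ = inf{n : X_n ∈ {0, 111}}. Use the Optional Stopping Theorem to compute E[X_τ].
E[X_τ] = 60

X_n is a martingale and τ is a bounded-mean stopping time (indeed τ is finite a.s. with bounded expectation since the walk is in a bounded region). By the OST, E[X_τ] = E[X_0] = 60. Equivalently: E[X_τ] = 111 · P(hit 111 first) + 0 · P(hit 0 first) = 111 · (60/111) = 60.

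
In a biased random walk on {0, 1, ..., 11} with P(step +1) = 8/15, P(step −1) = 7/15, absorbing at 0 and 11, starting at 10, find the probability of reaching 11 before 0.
P(hit 11 before 0) = (1 − (7/8)^10) / (1 − (7/8)^11) = 6330132600/6612607849

Let u_k denote P(reach 11 before 0 | start at k). Boundary: u_0 = 0, u_11 = 1. Recurrence: u_k = 8/15·u_{k+1} + 7/15·u_{k-1} for 1 ≤ k ≤ 10. Try u_k = A + B·r^k with r = q/p = (7/15)/(8/15) = 7/8. Substitution satisfies the recurrence; boundary conditions give:
  u_k = (1 − r^k) / (1 − r^N) = (1 − (7/8)^10) / (1 − (7/8)^11) = 6330132600/6612607849.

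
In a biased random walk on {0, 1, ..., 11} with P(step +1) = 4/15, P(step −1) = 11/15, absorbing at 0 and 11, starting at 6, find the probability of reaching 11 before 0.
P(hit 11 before 0) = (1 − (11/4)^6) / (1 − (11/4)^11) = 258554880/40758210901

Let u_k denote P(reach 11 before 0 | start at k). Boundary: u_0 = 0, u_11 = 1. Recurrence: u_k = 4/15·u_{k+1} + 11/15·u_{k-1} for 1 ≤ k ≤ 10. Try u_k = A + B·r^k with r = q/p = (11/15)/(4/15) = 11/4. Substitution satisfies the recurrence; boundary conditions give:
  u_k = (1 − r^k) / (1 − r^N) = (1 − (11/4)^6) / (1 − (11/4)^11) = 258554880/40758210901.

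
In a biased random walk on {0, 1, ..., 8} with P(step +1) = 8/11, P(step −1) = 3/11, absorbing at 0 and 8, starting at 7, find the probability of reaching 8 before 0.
P(hit 8 before 0) = (1 − (3/8)^7) / (1 − (3/8)^8) = 3351944/3354131

Let u_k denote P(reach 8 before 0 | start at k). Boundary: u_0 = 0, u_8 = 1. Recurrence: u_k = 8/11·u_{k+1} + 3/11·u_{k-1} for 1 ≤ k ≤ 7. Try u_k = A + B·r^k with r = q/p = (3/11)/(8/11) = 3/8. Substitution satisfies the recurrence; boundary conditions give:
  u_k = (1 − r^k) / (1 − r^N) = (1 − (3/8)^7) / (1 − (3/8)^8) = 3351944/3354131.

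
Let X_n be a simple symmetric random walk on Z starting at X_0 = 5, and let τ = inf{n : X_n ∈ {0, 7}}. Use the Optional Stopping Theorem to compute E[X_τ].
E[X_τ] = 5

X_n is a martingale and τ is a bounded-mean stopping time (indeed τ is finite a.s. with bounded expectation since the walk is in a bounded region). By the OST, E[X_τ] = E[X_0] = 5. Equivalently: E[X_τ] = 7 · P(hit 7 first) + 0 · P(hit 0 first) = 7 · (5/7) = 5.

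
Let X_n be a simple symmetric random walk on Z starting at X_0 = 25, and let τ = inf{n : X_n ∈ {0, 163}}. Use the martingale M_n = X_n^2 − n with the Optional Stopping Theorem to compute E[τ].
E[τ] = 3450

M_n = X_n^2 − n is a martingale (since E[X_{n+1}^2 | F_n] = X_n^2 + 1). By OST (τ has finite mean in a bounded region), E[M_τ] = E[M_0] = X_0^2 − 0 = 25^2 = 625. Also E[M_τ] = E[X_τ^2] − E[τ]. The walk exits at 0 or 163, with P(hit 163 first) = 25/163, so E[X_τ^2] = 163^2 · 25/163 + 0 = 4075. Thus E[τ] = E[X_τ^2] − E[M_τ] = 4075 − 625 = 3450 = 25(163 − 25) = 3450.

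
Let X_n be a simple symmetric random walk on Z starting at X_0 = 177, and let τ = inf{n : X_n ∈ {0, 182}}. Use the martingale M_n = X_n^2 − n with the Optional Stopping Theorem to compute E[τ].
E[τ] = 885

M_n = X_n^2 − n is a martingale (since E[X_{n+1}^2 | F_n] = X_n^2 + 1). By OST (τ has finite mean in a bounded region), E[M_τ] = E[M_0] = X_0^2 − 0 = 177^2 = 31329. Also E[M_τ] = E[X_τ^2] − E[τ]. The walk exits at 0 or 182, with P(hit 182 first) = 177/182, so E[X_τ^2] = 182^2 · 177/182 + 0 = 32214. Thus E[τ] = E[X_τ^2] − E[M_τ] = 32214 − 31329 = 885 = 177(182 − 177) = 885.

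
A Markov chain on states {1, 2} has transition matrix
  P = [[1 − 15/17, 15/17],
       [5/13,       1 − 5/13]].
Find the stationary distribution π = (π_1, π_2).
π_1 = 17/56, π_2 = 39/56

Solve πP = π with π_1 + π_2 = 1. From πP = π: π_1 · (1 − 15/17) + π_2 · 5/13 = π_1 ⇒ π_2 · 5/13 = π_1 · 15/17 ⇒ π_2/π_1 = (15/17)/(5/13) = 39/17. Together with π_1 + π_2 = 1:
  π_1 = (5/13)/(15/17 + 5/13) = (5/13)/(280/221) = 17/56,
  π_2 = (15/17)/(15/17 + 5/13) = (15/17)/(280/221) = 39/56.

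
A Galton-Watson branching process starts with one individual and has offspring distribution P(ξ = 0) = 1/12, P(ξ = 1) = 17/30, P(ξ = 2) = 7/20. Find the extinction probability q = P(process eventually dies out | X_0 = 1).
q = 5/21

The pgf is f(s) = 1/12 + 17/30·s + 7/20·s². The extinction probability q is the smallest fixed point of f in [0, 1]. Setting s = f(s):
  7/20·s² + (17/30 − 1)·s + 1/12 = 0
  7/20·s² − (1/12 + 7/20)·s + 1/12 = 0
which factors as (s − 1)·(7/20·s − 1/12) = 0, giving roots s = 1 and s = (1/12)/(7/20) = 5/21.
Mean offspring μ = 17/30 + 2·7/20 = 19/15 > 1 (supercritical), so q < 1. The extinction probability is the smaller root: q = (1/12)/(7/20) = 5/21.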